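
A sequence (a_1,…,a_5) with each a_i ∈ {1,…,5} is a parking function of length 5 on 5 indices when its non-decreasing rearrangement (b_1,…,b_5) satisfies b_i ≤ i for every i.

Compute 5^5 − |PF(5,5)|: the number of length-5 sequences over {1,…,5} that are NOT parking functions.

1829

|PF(5,5)| = (5−5+1)·(5+1)^(5−1) = 1·1296 = 1296
Check (2,5,5,5,2) → sorted (2,2,5,5,5): b_1=2>1, not a PF.
5^5 − 1296 = 3125 − 1296 = 1829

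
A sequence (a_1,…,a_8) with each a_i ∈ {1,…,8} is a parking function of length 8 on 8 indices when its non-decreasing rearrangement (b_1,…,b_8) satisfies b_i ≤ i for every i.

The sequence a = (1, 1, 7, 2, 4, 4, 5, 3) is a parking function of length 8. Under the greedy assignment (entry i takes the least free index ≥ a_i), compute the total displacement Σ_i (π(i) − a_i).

Σπ = 36 ({1..8} each once); Σa = 1+1+7+2+4+4+5+3 = 27; disp = 36−27 = 9.

9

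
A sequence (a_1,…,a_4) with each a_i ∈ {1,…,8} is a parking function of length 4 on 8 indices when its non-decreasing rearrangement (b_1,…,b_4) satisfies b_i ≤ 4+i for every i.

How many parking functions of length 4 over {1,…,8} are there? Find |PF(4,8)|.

3645

|PF| = 5·9^3 = 5 · 729 = 3645
One tuple (4,7,5,6) → sorted (4,5,6,7): b_i ≤ 4+i ∀i, a PF.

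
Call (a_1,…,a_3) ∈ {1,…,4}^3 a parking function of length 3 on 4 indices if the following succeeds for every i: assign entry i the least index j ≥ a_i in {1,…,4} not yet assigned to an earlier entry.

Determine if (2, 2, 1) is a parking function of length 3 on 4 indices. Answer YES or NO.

Rearranged: b = (1, 2, 2).
  b_1=1 ≤ 2
  b_2=2 ≤ 3
  b_3=2 ≤ 4
All bounds hold ⇒ YES

YES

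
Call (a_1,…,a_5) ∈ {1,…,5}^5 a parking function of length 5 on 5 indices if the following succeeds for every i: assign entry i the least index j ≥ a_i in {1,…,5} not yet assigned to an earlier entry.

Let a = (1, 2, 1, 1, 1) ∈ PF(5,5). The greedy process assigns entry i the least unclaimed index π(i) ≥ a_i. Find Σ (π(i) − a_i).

9

Σπ = 5·6/2 = 15 (π permutes [5]); Σa = 1+2+1+1+1 = 6; disp = 15−6 = 9.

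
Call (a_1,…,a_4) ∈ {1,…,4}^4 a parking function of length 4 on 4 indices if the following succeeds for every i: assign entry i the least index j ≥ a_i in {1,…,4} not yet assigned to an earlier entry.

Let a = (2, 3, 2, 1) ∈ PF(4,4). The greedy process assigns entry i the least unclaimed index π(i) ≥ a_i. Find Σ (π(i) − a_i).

Σπ = 10 ({1..4} each once); Σa = 2+3+2+1 = 8; disp = 10−8 = 2.

2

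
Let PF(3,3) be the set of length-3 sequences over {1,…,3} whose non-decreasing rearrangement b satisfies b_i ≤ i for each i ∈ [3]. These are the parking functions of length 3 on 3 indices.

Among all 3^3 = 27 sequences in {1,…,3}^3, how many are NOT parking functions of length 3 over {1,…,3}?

11

|PF| = 1·4^2 = 1×16 = 16
E.g. (3,1,3) → sorted (1,3,3): b_2=3>2, not a PF.
3^3 − 16 = 27 − 16 = 11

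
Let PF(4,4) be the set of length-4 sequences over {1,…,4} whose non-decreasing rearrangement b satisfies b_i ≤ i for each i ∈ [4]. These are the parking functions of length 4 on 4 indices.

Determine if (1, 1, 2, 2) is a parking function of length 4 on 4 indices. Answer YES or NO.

Sorted: b = (1, 1, 2, 2).
  b_1=1 ≤ 1
  b_2=1 ≤ 2
  b_3=2 ≤ 3
  b_4=2 ≤ 4
All bounds hold ⇒ YES

YES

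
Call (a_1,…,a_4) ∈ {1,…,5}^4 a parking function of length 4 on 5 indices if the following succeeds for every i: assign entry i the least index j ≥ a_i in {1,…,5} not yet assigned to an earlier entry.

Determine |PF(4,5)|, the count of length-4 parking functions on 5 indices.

|PF| = (6−4)·6^(4−1) = 2·216 = 432 (Pollak)
One tuple (1,3,5,2) → sorted (1,2,3,5): b_i ≤ 1+i ∀i, a PF.

432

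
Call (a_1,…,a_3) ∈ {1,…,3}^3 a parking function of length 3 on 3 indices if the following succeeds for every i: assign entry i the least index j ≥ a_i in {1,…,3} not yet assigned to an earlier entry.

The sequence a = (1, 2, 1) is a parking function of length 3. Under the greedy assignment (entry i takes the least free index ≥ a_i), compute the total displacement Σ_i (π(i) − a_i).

2

Σπ = 6 ({1..3} each once); Σa = 1+2+1 = 4; disp = 6−4 = 2.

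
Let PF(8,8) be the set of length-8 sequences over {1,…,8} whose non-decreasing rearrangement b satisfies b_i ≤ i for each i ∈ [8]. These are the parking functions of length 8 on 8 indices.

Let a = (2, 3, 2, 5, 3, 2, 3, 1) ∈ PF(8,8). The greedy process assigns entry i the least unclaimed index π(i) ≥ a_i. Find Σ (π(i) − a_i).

15

Σπ = 36 ({1..8} each once); Σa = 2+3+2+5+3+2+3+1 = 21; disp = 36−21 = 15.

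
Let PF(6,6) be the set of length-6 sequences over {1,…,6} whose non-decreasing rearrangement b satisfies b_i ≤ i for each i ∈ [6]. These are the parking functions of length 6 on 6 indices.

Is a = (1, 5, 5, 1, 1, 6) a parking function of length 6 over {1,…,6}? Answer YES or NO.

Rearranged: b = (1, 1, 1, 5, 5, 6).
  b_1=1 ≤ 1
  b_2=1 ≤ 2
  b_3=1 ≤ 3
  b_4=5 > 4
  fails at i=4 ⇒ NO

NO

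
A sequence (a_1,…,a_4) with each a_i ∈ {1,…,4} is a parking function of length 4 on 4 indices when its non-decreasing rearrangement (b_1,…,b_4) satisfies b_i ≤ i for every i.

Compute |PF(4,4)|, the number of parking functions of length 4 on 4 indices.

#PF = (5−4)·5^(4−1) = 1·125 = 125
E.g. (2,1,2,3) → sorted (1,2,2,3): b_i ≤ i ∀i, a PF.

125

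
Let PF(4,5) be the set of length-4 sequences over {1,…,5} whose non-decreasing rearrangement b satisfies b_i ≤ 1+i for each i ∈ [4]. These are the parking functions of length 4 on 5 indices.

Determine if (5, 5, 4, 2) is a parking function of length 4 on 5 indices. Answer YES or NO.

NO

Sorted: b = (2, 4, 5, 5).
  b_1=2 ≤ 2
  b_2=4 > 3
  fails at i=2 ⇒ NO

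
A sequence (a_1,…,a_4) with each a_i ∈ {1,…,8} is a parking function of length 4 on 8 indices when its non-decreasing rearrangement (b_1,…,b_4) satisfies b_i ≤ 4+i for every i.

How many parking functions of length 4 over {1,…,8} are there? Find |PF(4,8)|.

|PF(4,8)| = (8−4+1)·(8+1)^(4−1) = 5·729 = 3645
One tuple (2,5,8,1) → sorted (1,2,5,8): b_i ≤ 4+i ∀i, a PF.

3645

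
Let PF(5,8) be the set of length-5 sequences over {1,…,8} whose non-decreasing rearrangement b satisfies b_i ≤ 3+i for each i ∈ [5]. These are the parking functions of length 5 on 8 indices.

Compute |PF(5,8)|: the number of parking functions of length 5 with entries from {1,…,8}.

26244

#PF = 4·9^4 = 4·6561 = 26244 [KW]
Example (2,1,4,2,5) → sorted (1,2,2,4,5): b_i ≤ 3+i ∀i, a PF.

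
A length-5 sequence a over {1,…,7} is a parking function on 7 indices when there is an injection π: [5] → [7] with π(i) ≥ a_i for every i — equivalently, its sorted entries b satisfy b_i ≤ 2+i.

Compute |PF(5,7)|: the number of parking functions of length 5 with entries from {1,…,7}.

12288

|PF| = 3·8^4 = 3 · 4096 = 12288 [KW]
One tuple (7,1,1,3,6) → sorted (1,1,3,6,7): b_i ≤ 2+i ∀i, a PF.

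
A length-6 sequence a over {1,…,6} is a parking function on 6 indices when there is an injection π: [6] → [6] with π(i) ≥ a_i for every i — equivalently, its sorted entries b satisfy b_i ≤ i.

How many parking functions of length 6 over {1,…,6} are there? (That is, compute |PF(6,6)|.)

Count = 1·7^5 = 1 · 16807 = 16807 (Pollak)
One tuple (2,6,2,1,2,4) → sorted (1,2,2,2,4,6): b_i ≤ i ∀i, a PF.

16807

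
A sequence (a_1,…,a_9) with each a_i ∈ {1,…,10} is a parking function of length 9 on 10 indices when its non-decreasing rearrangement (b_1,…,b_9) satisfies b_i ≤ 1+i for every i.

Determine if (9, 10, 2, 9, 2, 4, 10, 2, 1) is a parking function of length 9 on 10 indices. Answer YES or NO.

NO

Rearranged: b = (1, 2, 2, 2, 4, 9, 9, 10, 10).
  b_1=1 ≤ 2
  b_2=2 ≤ 3
  b_3=2 ≤ 4
  b_4=2 ≤ 5
  b_5=4 ≤ 6
  b_6=9 > 7
  fails at i=6 ⇒ NO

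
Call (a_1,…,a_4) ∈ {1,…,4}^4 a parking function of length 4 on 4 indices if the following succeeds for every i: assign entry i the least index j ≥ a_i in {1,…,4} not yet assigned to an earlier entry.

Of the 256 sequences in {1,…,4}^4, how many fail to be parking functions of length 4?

|PF| = (4+1−4)·(4+1)^{4−1} = 1 · 125 = 125 [KW]
Check (4,3,2,4) → sorted (2,3,4,4): b_1=2>1, not a PF.
So 256 − 125 = 131 fail.

131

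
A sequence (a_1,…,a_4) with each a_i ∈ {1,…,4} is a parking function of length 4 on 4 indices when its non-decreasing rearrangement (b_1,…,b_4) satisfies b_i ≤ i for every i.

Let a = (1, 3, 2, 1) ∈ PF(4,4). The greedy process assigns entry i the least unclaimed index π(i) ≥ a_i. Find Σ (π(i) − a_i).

Σπ = 10 ({1..4} each once); Σa = 1+3+2+1 = 7; disp = 10−7 = 3.

3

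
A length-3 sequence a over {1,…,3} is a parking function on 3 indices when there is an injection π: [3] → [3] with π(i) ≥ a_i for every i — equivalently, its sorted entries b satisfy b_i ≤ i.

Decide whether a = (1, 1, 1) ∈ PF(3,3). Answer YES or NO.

YES

Rearranged: b = (1, 1, 1).
  b_1=1 ≤ 1
  b_2=1 ≤ 2
  b_3=1 ≤ 3
All bounds hold ⇒ YES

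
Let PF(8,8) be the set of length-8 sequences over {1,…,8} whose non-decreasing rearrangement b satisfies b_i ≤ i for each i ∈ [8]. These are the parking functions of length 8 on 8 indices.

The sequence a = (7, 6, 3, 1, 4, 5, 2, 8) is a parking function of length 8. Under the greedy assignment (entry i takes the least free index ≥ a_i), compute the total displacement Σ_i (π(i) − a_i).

Σπ = 36 ({1..8} each once); Σa = 7+6+3+1+4+5+2+8 = 36; disp = 36−36 = 0.

0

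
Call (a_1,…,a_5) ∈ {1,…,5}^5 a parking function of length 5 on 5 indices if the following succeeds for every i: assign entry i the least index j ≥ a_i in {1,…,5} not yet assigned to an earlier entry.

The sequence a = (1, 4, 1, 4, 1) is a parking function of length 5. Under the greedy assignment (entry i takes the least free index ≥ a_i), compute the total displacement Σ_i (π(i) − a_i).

4

Σπ(i) = 1+…+5 = 15; Σa = 1+4+1+4+1 = 11; disp = 15−11 = 4.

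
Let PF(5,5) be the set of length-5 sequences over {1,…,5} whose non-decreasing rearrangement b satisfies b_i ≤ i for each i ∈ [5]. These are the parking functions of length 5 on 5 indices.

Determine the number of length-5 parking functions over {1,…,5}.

1296

Count = 1·6^4 = 1·1296 = 1296
Check (5,2,3,1,1) → sorted (1,1,2,3,5): b_i ≤ i ∀i, a PF.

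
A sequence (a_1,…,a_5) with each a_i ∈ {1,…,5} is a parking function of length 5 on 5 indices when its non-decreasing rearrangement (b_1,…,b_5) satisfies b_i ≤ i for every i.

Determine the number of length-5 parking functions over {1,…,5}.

1296

|PF| = (5+1−5)·(5+1)^{5−1} = 1×1296 = 1296 (Pollak)
Check (5,3,4,2,1) → sorted (1,2,3,4,5): b_i ≤ i ∀i, a PF.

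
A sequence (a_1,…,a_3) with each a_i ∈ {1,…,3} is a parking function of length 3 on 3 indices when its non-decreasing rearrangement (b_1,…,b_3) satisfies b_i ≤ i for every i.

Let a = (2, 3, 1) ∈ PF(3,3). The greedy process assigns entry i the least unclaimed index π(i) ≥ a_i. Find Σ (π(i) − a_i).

0

Σπ(i) = 1+…+3 = 6; Σa = 2+3+1 = 6; disp = 6−6 = 0.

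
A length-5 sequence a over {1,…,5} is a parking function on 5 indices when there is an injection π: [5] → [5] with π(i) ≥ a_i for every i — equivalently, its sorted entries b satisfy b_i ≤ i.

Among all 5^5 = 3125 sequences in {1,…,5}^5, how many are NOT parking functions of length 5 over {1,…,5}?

#PF = (5+1−5)·(5+1)^{5−1} = 1·1296 = 1296 (Pollak)
Example (4,5,5,1,5) → sorted (1,4,5,5,5): b_2=4>2, not a PF.
So 3125 − 1296 = 1829 fail.

1829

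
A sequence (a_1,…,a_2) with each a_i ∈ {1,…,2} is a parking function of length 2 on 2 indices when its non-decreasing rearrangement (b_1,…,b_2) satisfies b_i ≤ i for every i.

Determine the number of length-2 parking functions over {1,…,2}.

|PF(2,2)| = (3−2)·3^(2−1) = 1×3 = 3 [KW]
Check (1,2) → sorted (1,2): b_i ≤ i ∀i, a PF.

3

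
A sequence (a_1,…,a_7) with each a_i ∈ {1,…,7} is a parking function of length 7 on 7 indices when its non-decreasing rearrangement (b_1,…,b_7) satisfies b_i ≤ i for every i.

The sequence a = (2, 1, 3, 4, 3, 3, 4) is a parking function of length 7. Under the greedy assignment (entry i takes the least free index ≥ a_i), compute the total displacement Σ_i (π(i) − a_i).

Σπ = 28 ({1..7} each once); Σa = 2+1+3+4+3+3+4 = 20; disp = 28−20 = 8.

8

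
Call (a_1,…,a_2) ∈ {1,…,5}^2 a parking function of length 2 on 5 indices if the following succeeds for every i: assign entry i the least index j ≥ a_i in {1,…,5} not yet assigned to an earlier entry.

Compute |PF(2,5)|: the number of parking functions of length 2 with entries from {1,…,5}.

|PF| = (5+1−2)·(5+1)^{2−1} = 4 · 6 = 24 (Pollak)
E.g. (3,2) → sorted (2,3): b_i ≤ 3+i ∀i, a PF.

24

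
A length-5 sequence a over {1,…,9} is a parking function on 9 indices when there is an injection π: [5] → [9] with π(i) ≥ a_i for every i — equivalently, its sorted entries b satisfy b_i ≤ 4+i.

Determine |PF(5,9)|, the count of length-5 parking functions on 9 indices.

50000

#PF = 5·10^4 = 5 · 10000 = 50000
One tuple (7,9,3,5,5) → sorted (3,5,5,7,9): b_i ≤ 4+i ∀i, a PF.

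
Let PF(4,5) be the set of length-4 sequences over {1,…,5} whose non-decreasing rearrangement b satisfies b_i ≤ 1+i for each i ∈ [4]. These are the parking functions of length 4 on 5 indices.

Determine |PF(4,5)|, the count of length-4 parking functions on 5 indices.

|PF(4,5)| = (5−4+1)·(5+1)^(4−1) = 2·216 = 432 (Konheim–Weiss)
Check (2,4,1,3) → sorted (1,2,3,4): b_i ≤ 1+i ∀i, a PF.

432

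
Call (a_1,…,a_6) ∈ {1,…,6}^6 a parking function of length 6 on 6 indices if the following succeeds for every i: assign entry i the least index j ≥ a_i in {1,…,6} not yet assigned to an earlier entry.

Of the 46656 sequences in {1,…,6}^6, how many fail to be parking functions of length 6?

Count = (6+1−6)·(6+1)^{6−1} = 1 · 16807 = 16807 (Konheim–Weiss)
One tuple (3,5,2,6,4,5) → sorted (2,3,4,5,5,6): b_1=2>1, not a PF.
So 46656 − 16807 = 29849 fail.

29849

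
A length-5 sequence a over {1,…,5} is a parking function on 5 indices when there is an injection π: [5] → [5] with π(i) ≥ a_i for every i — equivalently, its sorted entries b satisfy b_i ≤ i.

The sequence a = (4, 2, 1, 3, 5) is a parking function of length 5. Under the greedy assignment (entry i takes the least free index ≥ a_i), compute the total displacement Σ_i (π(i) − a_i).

Σπ(i) = 1+…+5 = 15; Σa = 4+2+1+3+5 = 15; disp = 15−15 = 0.

0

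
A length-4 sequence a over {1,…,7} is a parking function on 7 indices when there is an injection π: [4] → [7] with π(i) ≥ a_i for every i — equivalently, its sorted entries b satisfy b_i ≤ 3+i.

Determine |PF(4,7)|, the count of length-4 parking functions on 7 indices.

2048

|PF(4,7)| = (7−4+1)·(7+1)^(4−1) = 4·512 = 2048 (Konheim–Weiss)
One tuple (6,4,3,4) → sorted (3,4,4,6): b_i ≤ 3+i ∀i, a PF.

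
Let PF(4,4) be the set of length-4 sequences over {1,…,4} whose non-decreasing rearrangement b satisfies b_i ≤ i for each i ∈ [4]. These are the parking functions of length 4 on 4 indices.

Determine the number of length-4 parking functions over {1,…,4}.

125

|PF(4,4)| = (5−4)·5^(4−1) = 1·125 = 125
E.g. (1,1,4,3) → sorted (1,1,3,4): b_i ≤ i ∀i, a PF.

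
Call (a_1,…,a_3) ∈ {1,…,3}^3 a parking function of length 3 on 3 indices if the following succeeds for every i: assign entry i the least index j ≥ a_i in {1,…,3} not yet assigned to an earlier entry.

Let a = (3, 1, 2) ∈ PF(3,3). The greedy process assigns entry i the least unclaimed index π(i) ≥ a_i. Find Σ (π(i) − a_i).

0

Σπ(i) = 1+…+3 = 6; Σa = 3+1+2 = 6; disp = 6−6 = 0.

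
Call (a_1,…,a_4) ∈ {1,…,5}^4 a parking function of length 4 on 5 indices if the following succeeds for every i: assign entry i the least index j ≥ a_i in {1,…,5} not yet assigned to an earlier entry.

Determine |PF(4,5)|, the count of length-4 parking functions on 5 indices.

|PF(4,5)| = (5−4+1)·(5+1)^(4−1) = 2 · 216 = 432 [KW]
One tuple (3,1,2,1) → sorted (1,1,2,3): b_i ≤ 1+i ∀i, a PF.

432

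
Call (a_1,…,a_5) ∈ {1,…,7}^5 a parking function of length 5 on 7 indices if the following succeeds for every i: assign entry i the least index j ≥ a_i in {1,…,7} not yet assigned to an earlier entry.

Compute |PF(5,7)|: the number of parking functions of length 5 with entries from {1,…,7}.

#PF = (7+1−5)·(7+1)^{5−1} = 3 · 4096 = 12288 (Konheim–Weiss)
Example (4,3,4,3,4) → sorted (3,3,4,4,4): b_i ≤ 2+i ∀i, a PF.

12288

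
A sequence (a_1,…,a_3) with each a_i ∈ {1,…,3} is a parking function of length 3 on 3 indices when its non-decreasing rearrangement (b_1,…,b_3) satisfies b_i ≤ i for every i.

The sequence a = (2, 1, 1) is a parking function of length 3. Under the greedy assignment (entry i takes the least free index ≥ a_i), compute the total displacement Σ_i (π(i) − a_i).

Σπ = 6 ({1..3} each once); Σa = 2+1+1 = 4; disp = 6−4 = 2.

2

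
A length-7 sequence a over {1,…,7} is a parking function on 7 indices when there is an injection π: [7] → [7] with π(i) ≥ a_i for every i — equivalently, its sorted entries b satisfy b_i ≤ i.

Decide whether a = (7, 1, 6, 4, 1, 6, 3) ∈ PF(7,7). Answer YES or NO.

NO

Sorted: b = (1, 1, 3, 4, 6, 6, 7).
  b_1=1 ≤ 1
  b_2=1 ≤ 2
  b_3=3 ≤ 3
  b_4=4 ≤ 4
  b_5=6 > 5
  fails at i=5 ⇒ NO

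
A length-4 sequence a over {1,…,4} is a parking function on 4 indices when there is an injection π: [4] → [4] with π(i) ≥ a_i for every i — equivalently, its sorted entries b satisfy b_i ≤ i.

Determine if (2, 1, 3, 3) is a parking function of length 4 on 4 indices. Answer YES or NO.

YES

Rearranged: b = (1, 2, 3, 3).
  b_1=1 ≤ 1
  b_2=2 ≤ 2
  b_3=3 ≤ 3
  b_4=3 ≤ 4
All bounds hold ⇒ YES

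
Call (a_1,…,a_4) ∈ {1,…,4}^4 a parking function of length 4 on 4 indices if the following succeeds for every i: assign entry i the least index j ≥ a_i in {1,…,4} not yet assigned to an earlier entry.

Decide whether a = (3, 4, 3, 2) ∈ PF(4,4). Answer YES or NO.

Order a: b = (2, 3, 3, 4).
  b_1=2 > 1
  fails at i=1 ⇒ NO

NO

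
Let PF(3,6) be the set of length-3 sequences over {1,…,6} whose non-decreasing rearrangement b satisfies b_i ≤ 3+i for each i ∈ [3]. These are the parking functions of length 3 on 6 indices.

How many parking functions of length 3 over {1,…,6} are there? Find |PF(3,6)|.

196

Count = (6−3+1)·(6+1)^(3−1) = 4 · 49 = 196 (Konheim–Weiss)
E.g. (3,1,1) → sorted (1,1,3): b_i ≤ 3+i ∀i, a PF.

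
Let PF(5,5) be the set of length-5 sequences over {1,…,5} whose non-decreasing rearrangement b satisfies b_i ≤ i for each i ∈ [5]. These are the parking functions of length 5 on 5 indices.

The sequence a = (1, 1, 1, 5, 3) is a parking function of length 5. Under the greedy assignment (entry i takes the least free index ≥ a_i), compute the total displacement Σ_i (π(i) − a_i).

4

Σπ = 15 ({1..5} each once); Σa = 1+1+1+5+3 = 11; disp = 15−11 = 4.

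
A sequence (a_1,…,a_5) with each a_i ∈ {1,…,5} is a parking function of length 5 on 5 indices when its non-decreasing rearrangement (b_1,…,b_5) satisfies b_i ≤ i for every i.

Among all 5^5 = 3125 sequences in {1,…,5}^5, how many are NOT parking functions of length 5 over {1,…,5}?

1829

Count = (5−5+1)·(5+1)^(5−1) = 1·1296 = 1296 (Konheim–Weiss)
E.g. (5,2,2,5,3) → sorted (2,2,3,5,5): b_1=2>1, not a PF.
So 3125 − 1296 = 1829 fail.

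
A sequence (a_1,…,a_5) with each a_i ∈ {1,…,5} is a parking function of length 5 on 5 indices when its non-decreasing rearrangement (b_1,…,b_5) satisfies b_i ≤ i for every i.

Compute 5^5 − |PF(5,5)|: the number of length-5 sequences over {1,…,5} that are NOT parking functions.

1829

Count = (5−5+1)·(5+1)^(5−1) = 1 · 1296 = 1296
Example (5,3,3,4,4) → sorted (3,3,4,4,5): b_1=3>1, not a PF.
So 3125 − 1296 = 1829 fail.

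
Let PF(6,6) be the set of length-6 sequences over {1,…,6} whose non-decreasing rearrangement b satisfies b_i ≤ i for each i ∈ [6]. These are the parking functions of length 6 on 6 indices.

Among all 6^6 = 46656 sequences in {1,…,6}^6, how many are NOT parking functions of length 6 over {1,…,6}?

|PF(6,6)| = 1·7^5 = 1 · 16807 = 16807
One tuple (4,3,5,5,2,4) → sorted (2,3,4,4,5,5): b_1=2>1, not a PF.
Total 46656; non-PF = 46656−16807 = 29849

29849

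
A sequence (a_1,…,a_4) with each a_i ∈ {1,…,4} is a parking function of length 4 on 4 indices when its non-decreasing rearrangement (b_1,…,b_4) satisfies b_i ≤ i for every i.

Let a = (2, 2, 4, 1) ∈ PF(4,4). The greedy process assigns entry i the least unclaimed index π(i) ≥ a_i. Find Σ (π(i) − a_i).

1

Σπ = 4·5/2 = 10 (π permutes [4]); Σa = 2+2+4+1 = 9; disp = 10−9 = 1.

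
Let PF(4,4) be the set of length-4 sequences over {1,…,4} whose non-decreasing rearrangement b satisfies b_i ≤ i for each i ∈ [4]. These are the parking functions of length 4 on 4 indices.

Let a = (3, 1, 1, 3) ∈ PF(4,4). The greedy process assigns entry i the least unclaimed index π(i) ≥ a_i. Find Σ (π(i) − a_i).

2

Σπ = 4·5/2 = 10 (π permutes [4]); Σa = 3+1+1+3 = 8; disp = 10−8 = 2.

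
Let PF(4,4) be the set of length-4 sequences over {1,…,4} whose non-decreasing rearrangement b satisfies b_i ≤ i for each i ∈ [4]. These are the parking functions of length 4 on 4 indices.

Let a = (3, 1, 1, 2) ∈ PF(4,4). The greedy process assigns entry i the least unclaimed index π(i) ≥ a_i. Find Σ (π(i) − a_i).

Σπ(i) = 1+…+4 = 10; Σa = 3+1+1+2 = 7; disp = 10−7 = 3.

3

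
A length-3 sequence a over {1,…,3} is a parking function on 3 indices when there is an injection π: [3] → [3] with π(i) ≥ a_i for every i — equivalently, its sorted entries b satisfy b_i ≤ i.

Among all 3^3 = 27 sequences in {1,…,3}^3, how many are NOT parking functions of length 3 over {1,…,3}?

11

#PF = 1·4^2 = 1·16 = 16 (Pollak)
E.g. (3,3,2) → sorted (2,3,3): b_1=2>1, not a PF.
So 27 − 16 = 11 fail.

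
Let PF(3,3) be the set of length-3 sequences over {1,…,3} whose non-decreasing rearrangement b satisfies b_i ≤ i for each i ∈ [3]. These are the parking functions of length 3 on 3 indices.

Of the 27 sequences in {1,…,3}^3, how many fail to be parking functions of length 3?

11

|PF(3,3)| = (3−3+1)·(3+1)^(3−1) = 1×16 = 16
E.g. (2,2,2) → sorted (2,2,2): b_1=2>1, not a PF.
So 27 − 16 = 11 fail.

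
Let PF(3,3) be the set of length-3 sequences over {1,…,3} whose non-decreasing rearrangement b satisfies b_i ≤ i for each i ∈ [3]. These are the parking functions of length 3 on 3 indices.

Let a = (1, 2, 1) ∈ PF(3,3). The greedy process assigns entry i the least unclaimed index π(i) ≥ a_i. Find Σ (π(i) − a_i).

2

Σπ = 6 ({1..3} each once); Σa = 1+2+1 = 4; disp = 6−4 = 2.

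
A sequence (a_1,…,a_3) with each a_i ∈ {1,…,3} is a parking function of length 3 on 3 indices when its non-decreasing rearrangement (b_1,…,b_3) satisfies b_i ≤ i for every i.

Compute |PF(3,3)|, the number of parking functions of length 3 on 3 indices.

Count = 1·4^2 = 1×16 = 16
E.g. (1,3,2) → sorted (1,2,3): b_i ≤ i ∀i, a PF.

16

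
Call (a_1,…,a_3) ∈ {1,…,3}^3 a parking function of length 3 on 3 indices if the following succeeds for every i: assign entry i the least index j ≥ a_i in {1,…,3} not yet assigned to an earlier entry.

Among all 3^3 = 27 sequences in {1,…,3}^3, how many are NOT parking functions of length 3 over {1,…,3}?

11

|PF(3,3)| = (3−3+1)·(3+1)^(3−1) = 1·16 = 16 [KW]
Example (3,2,2) → sorted (2,2,3): b_1=2>1, not a PF.
Total 27; non-PF = 27−16 = 11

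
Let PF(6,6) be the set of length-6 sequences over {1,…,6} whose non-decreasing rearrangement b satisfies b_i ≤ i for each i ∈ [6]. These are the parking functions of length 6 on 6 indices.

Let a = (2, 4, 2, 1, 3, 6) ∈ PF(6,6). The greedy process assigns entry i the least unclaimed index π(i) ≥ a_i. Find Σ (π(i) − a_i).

Σπ = 21 ({1..6} each once); Σa = 2+4+2+1+3+6 = 18; disp = 21−18 = 3.

3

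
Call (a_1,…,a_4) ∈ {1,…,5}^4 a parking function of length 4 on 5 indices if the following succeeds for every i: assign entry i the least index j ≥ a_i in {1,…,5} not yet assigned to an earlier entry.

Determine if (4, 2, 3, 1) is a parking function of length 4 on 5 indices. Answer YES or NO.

YES

Order a: b = (1, 2, 3, 4).
  b_1=1 ≤ 2
  b_2=2 ≤ 3
  b_3=3 ≤ 4
  b_4=4 ≤ 5
All bounds hold ⇒ YES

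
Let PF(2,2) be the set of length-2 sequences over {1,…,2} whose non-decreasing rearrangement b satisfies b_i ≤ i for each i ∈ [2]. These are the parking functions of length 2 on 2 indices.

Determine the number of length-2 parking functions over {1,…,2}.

|PF| = (2+1−2)·(2+1)^{2−1} = 1·3 = 3 (Pollak)
Example (1,2) → sorted (1,2): b_i ≤ i ∀i, a PF.

3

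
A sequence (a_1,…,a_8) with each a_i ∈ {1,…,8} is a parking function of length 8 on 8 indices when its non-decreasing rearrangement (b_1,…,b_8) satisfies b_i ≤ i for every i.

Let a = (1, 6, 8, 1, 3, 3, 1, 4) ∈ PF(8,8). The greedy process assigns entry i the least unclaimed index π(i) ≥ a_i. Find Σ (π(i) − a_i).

9

Σπ = 36 ({1..8} each once); Σa = 1+6+8+1+3+3+1+4 = 27; disp = 36−27 = 9.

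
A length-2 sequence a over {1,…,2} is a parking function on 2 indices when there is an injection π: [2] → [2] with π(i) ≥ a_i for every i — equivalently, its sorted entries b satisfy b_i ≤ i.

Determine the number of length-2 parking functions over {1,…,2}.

3

#PF = (2−2+1)·(2+1)^(2−1) = 1×3 = 3 (Pollak)
One tuple (1,1) → sorted (1,1): b_i ≤ i ∀i, a PF.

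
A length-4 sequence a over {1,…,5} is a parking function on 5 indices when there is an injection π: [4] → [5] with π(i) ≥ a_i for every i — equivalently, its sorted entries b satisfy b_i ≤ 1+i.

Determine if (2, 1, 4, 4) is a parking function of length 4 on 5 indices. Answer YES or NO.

YES

Rearranged: b = (1, 2, 4, 4).
  b_1=1 ≤ 2
  b_2=2 ≤ 3
  b_3=4 ≤ 4
  b_4=4 ≤ 5
All bounds hold ⇒ YES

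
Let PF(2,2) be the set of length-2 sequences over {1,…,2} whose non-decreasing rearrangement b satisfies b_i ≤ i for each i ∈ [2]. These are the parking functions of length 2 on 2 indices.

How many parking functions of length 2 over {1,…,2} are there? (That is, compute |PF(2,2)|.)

3

|PF(2,2)| = (3−2)·3^(2−1) = 1 · 3 = 3 [KW]
One tuple (1,2) → sorted (1,2): b_i ≤ i ∀i, a PF.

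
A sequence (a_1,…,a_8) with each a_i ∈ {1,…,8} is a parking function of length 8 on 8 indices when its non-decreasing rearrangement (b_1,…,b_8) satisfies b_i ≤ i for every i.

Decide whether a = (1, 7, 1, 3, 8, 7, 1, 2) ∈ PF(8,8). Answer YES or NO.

Order a: b = (1, 1, 1, 2, 3, 7, 7, 8).
  b_1=1 ≤ 1
  b_2=1 ≤ 2
  b_3=1 ≤ 3
  b_4=2 ≤ 4
  b_5=3 ≤ 5
  b_6=7 > 6
  fails at i=6 ⇒ NO

NO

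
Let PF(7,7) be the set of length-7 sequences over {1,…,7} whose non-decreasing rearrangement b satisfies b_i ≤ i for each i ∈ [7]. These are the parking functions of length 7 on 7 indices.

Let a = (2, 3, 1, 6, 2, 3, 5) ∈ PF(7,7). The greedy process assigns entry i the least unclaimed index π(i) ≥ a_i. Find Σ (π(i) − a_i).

Σπ = 7·8/2 = 28 (π permutes [7]); Σa = 2+3+1+6+2+3+5 = 22; disp = 28−22 = 6.

6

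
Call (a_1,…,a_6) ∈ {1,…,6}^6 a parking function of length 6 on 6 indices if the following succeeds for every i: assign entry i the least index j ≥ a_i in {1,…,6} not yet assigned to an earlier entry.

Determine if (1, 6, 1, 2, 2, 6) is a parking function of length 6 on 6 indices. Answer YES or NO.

NO

Order a: b = (1, 1, 2, 2, 6, 6).
  b_1=1 ≤ 1
  b_2=1 ≤ 2
  b_3=2 ≤ 3
  b_4=2 ≤ 4
  b_5=6 > 5
  fails at i=5 ⇒ NO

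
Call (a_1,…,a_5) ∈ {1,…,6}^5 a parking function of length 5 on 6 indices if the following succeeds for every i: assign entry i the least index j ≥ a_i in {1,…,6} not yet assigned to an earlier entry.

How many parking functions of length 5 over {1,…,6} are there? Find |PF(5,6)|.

4802

|PF(5,6)| = 2·7^4 = 2×2401 = 4802 (Konheim–Weiss)
One tuple (6,1,5,2,1) → sorted (1,1,2,5,6): b_i ≤ 1+i ∀i, a PF.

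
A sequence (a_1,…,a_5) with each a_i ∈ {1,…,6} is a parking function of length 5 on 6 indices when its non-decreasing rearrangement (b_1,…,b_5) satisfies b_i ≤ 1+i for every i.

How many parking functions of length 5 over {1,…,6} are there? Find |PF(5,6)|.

|PF| = (6+1−5)·(6+1)^{5−1} = 2 · 2401 = 4802
Check (6,3,3,4,1) → sorted (1,3,3,4,6): b_i ≤ 1+i ∀i, a PF.

4802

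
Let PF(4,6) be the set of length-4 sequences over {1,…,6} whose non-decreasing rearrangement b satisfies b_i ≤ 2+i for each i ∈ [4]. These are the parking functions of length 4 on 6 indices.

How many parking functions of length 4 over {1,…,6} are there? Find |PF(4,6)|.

1029

|PF(4,6)| = (6+1−4)·(6+1)^{4−1} = 3·343 = 1029 (Konheim–Weiss)
Check (2,2,3,2) → sorted (2,2,2,3): b_i ≤ 2+i ∀i, a PF.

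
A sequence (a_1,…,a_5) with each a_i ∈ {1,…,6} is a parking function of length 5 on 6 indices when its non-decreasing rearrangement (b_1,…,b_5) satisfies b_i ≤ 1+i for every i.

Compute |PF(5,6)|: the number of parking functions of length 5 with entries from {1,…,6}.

|PF| = 2·7^4 = 2×2401 = 4802 (Konheim–Weiss)
E.g. (1,1,3,2,2) → sorted (1,1,2,2,3): b_i ≤ 1+i ∀i, a PF.

4802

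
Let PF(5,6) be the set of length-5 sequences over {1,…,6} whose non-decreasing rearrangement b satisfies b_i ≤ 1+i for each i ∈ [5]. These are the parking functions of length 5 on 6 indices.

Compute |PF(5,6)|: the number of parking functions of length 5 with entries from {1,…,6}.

#PF = (7−5)·7^(5−1) = 2×2401 = 4802
E.g. (2,3,3,2,5) → sorted (2,2,3,3,5): b_i ≤ 1+i ∀i, a PF.

4802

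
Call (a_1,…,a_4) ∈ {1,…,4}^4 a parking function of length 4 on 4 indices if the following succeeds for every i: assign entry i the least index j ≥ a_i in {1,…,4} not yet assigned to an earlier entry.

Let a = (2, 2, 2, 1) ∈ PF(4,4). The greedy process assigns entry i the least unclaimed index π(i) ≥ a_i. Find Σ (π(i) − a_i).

3

Σπ(i) = 1+…+4 = 10; Σa = 2+2+2+1 = 7; disp = 10−7 = 3.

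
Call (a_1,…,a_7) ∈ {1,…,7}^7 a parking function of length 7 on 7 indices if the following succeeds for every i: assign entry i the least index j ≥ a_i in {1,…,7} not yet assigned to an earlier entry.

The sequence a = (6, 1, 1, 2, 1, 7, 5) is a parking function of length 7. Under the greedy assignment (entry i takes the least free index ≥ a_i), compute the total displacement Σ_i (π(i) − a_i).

5

Σπ = 7·8/2 = 28 (π permutes [7]); Σa = 6+1+1+2+1+7+5 = 23; disp = 28−23 = 5.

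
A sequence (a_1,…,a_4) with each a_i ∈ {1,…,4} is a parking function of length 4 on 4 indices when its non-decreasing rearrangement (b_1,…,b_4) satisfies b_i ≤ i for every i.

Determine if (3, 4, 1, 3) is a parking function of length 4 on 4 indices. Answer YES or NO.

Rearranged: b = (1, 3, 3, 4).
  b_1=1 ≤ 1
  b_2=3 > 2
  fails at i=2 ⇒ NO

NO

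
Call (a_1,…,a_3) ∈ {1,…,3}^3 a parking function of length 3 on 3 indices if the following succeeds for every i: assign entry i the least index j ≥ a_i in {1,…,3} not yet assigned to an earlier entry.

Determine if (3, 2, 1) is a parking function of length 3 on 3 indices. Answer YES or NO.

Order a: b = (1, 2, 3).
  b_1=1 ≤ 1
  b_2=2 ≤ 2
  b_3=3 ≤ 3
All bounds hold ⇒ YES

YES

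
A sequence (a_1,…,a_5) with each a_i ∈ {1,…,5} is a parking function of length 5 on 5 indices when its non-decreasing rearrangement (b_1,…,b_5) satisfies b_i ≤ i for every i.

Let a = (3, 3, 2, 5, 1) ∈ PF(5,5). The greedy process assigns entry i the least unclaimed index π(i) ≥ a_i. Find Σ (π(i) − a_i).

1

Σπ(i) = 1+…+5 = 15; Σa = 3+3+2+5+1 = 14; disp = 15−14 = 1.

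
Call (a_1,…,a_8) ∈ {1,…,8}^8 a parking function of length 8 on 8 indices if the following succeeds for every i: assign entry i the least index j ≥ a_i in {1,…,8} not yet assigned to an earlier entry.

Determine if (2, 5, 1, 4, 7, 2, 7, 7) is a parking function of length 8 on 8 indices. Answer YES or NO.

Rearranged: b = (1, 2, 2, 4, 5, 7, 7, 7).
  b_1=1 ≤ 1
  b_2=2 ≤ 2
  b_3=2 ≤ 3
  b_4=4 ≤ 4
  b_5=5 ≤ 5
  b_6=7 > 6
  fails at i=6 ⇒ NO

NO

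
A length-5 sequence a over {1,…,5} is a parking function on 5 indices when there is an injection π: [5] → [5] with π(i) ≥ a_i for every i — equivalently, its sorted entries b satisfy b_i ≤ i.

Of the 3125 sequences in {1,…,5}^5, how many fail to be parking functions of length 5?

|PF| = 1·6^4 = 1·1296 = 1296 [KW]
Example (5,5,1,4,5) → sorted (1,4,5,5,5): b_2=4>2, not a PF.
So 3125 − 1296 = 1829 fail.

1829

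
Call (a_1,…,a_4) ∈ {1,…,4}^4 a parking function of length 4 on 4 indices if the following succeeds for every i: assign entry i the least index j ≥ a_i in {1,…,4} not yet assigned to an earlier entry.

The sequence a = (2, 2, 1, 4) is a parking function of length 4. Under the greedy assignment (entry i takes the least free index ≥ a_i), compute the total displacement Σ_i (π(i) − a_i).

1

Σπ = 10 ({1..4} each once); Σa = 2+2+1+4 = 9; disp = 10−9 = 1.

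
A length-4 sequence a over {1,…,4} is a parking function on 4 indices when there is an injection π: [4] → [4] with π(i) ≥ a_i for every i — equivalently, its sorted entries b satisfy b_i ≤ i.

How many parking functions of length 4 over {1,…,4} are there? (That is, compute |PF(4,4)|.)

#PF = 1·5^3 = 1·125 = 125 (Konheim–Weiss)
One tuple (1,2,3,2) → sorted (1,2,2,3): b_i ≤ i ∀i, a PF.

125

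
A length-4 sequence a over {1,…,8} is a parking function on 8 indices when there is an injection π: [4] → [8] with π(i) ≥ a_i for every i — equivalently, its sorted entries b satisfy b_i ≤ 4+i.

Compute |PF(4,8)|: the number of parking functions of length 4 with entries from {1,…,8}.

|PF| = (9−4)·9^(4−1) = 5×729 = 3645 [KW]
One tuple (5,5,3,6) → sorted (3,5,5,6): b_i ≤ 4+i ∀i, a PF.

3645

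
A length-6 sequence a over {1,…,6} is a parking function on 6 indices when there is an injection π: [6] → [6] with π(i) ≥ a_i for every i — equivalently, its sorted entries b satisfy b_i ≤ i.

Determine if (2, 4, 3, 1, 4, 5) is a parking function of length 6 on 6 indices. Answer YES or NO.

Order a: b = (1, 2, 3, 4, 4, 5).
  b_1=1 ≤ 1
  b_2=2 ≤ 2
  b_3=3 ≤ 3
  b_4=4 ≤ 4
  b_5=4 ≤ 5
  b_6=5 ≤ 6
All bounds hold ⇒ YES

YES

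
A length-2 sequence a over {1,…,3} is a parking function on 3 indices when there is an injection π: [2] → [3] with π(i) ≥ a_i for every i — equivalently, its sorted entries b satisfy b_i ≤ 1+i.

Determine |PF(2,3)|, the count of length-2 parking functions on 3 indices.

|PF(2,3)| = (3−2+1)·(3+1)^(2−1) = 2·4 = 8
Check (1,1) → sorted (1,1): b_i ≤ 1+i ∀i, a PF.

8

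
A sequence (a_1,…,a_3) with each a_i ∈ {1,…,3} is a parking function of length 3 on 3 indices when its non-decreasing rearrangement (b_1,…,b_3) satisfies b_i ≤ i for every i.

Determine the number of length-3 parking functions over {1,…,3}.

16

|PF| = (3−3+1)·(3+1)^(3−1) = 1×16 = 16 [KW]
Example (1,3,1) → sorted (1,1,3): b_i ≤ i ∀i, a PF.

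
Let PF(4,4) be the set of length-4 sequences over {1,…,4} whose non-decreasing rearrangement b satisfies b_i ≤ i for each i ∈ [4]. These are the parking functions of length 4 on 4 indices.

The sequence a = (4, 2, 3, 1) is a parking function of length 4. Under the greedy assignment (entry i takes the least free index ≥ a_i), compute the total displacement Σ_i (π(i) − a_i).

0

Σπ(i) = 1+…+4 = 10; Σa = 4+2+3+1 = 10; disp = 10−10 = 0.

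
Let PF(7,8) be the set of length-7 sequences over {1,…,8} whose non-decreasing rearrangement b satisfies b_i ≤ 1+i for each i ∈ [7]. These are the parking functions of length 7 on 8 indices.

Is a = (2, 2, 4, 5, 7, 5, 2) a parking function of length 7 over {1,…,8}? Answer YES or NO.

YES

Sorted: b = (2, 2, 2, 4, 5, 5, 7).
  b_1=2 ≤ 2
  b_2=2 ≤ 3
  b_3=2 ≤ 4
  b_4=4 ≤ 5
  b_5=5 ≤ 6
  b_6=5 ≤ 7
  b_7=7 ≤ 8
All bounds hold ⇒ YES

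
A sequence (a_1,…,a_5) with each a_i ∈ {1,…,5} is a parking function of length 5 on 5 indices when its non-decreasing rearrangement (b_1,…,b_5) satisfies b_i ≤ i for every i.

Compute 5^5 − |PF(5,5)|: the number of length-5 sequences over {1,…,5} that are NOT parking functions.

|PF| = 1·6^4 = 1×1296 = 1296 [KW]
One tuple (5,5,5,3,3) → sorted (3,3,5,5,5): b_1=3>1, not a PF.
5^5 − 1296 = 3125 − 1296 = 1829

1829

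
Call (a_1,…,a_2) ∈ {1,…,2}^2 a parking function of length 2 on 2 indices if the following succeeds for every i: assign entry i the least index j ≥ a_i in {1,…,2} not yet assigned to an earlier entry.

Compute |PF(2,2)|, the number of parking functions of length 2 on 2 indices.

Count = 1·3^1 = 1·3 = 3 (Konheim–Weiss)
E.g. (2,1) → sorted (1,2): b_i ≤ i ∀i, a PF.

3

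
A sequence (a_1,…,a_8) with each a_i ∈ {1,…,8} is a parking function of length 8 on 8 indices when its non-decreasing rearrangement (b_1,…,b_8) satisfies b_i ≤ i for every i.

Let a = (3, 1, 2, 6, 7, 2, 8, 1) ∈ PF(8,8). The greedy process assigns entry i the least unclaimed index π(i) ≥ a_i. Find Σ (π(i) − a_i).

6

Σπ(i) = 1+…+8 = 36; Σa = 3+1+2+6+7+2+8+1 = 30; disp = 36−30 = 6.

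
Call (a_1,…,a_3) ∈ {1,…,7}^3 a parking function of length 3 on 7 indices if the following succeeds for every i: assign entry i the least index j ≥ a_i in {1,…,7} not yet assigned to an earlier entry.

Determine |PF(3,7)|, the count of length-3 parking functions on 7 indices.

#PF = (7−3+1)·(7+1)^(3−1) = 5 · 64 = 320 [KW]
Example (3,3,3) → sorted (3,3,3): b_i ≤ 4+i ∀i, a PF.

320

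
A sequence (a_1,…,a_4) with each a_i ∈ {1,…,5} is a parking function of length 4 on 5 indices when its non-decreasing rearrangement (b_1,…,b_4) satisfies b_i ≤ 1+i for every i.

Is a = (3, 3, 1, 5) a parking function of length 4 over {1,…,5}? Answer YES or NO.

Order a: b = (1, 3, 3, 5).
  b_1=1 ≤ 2
  b_2=3 ≤ 3
  b_3=3 ≤ 4
  b_4=5 ≤ 5
All bounds hold ⇒ YES

YES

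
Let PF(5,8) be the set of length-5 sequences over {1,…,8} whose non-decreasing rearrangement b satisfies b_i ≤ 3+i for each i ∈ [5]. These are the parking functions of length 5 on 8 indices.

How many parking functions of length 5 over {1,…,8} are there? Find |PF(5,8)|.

Count = (8−5+1)·(8+1)^(5−1) = 4 · 6561 = 26244 (Konheim–Weiss)
E.g. (8,1,6,4,5) → sorted (1,4,5,6,8): b_i ≤ 3+i ∀i, a PF.

26244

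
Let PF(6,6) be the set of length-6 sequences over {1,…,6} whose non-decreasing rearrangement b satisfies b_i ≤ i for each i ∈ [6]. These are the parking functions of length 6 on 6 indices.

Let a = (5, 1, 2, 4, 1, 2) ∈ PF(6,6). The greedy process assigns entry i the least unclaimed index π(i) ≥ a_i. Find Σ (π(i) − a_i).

6

Σπ = 21 ({1..6} each once); Σa = 5+1+2+4+1+2 = 15; disp = 21−15 = 6.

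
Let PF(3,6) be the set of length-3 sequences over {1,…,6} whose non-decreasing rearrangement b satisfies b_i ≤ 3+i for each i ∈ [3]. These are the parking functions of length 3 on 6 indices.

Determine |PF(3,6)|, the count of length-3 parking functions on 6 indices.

196

|PF(3,6)| = (6−3+1)·(6+1)^(3−1) = 4 · 49 = 196 (Konheim–Weiss)
E.g. (4,4,6) → sorted (4,4,6): b_i ≤ 3+i ∀i, a PF.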